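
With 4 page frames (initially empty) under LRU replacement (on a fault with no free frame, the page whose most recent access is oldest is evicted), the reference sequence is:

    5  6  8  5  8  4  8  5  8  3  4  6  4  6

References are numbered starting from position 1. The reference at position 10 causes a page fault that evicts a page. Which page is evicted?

pos 1: 5 -> fault, frames {5}
pos 2: 6 -> fault, frames {5,6}
pos 3: 8 -> fault, frames {5,6,8}
pos 4: 5 -> hit
pos 5: 8 -> hit
pos 6: 4 -> fault, frames {6,5,8,4}
pos 7: 8 -> hit
pos 8: 5 -> hit
pos 9: 8 -> hit
pos 10: 3 -> fault, evict 6, frames {4,5,8,3}
At position 10, page 6 is evicted.

6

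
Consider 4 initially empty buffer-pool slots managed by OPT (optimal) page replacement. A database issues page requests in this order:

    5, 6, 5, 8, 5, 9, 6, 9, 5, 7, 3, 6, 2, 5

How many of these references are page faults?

5 → miss, frames [5]
6 → miss, frames [5, 6]
5 → hit
8 → miss, frames [5, 6, 8]
5 → hit
9 → miss, frames [5, 6, 8, 9]
6 → hit
9 → hit
5 → hit
7 → miss, evict 9, frames [5, 6, 8, 7]
3 → miss, evict 7, frames [5, 6, 8, 3]
6 → hit
2 → miss, evict 3, frames [5, 6, 8, 2]
5 → hit
Page faults: 7.

7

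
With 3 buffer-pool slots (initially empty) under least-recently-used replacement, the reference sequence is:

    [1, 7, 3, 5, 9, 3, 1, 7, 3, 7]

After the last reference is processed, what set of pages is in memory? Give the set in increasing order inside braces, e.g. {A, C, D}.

{1, 3, 7}

1: fault, frames {1}
7: fault, frames {1,7}
3: fault, frames {1,7,3}
5: fault, evict 1, frames {7,3,5}
9: fault, evict 7, frames {3,5,9}
3: hit
1: fault, evict 5, frames {9,3,1}
7: fault, evict 9, frames {3,1,7}
3: hit
7: hit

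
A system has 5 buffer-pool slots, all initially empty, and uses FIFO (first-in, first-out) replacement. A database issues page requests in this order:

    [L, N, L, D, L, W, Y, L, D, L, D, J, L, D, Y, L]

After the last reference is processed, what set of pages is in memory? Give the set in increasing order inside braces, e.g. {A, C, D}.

{D, J, L, W, Y}

L -> miss, frames [L]
N -> miss, frames [L, N]
L -> hit
D -> miss, frames [L, N, D]
L -> hit
W -> miss, frames [L, N, D, W]
Y -> miss, frames [L, N, D, W, Y]
L -> hit
D -> hit
L -> hit
D -> hit
J -> miss, evict L, frames [N, D, W, Y, J]
L -> miss, evict N, frames [D, W, Y, J, L]
D -> hit
Y -> hit
L -> hit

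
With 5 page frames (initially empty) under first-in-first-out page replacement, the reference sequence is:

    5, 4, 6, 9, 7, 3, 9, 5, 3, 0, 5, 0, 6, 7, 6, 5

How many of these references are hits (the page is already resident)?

7

5: miss, frames [5]
4: miss, frames [5, 4]
6: miss, frames [5, 4, 6]
9: miss, frames [5, 4, 6, 9]
7: miss, frames [5, 4, 6, 9, 7]
3: miss, evict 5, frames [4, 6, 9, 7, 3]
9: hit
5: miss, evict 4, frames [6, 9, 7, 3, 5]
3: hit
0: miss, evict 6, frames [9, 7, 3, 5, 0]
5: hit
0: hit
6: miss, evict 9, frames [7, 3, 5, 0, 6]
7: hit
6: hit
5: hit
Hits: 7.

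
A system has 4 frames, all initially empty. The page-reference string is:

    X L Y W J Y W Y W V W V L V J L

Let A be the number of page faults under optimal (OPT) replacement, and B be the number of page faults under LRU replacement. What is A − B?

-2

Under OPT: F F F F F . . . . F . . . . . . → 6 faults.
Under LRU: F F F F F . . . . F . . F . F . → 8 faults.
A − B = 6 − 8 = -2.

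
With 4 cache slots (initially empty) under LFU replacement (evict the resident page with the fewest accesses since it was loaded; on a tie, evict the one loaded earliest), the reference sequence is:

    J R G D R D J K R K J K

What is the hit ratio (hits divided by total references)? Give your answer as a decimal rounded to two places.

J: miss, frames [J]
R: miss, frames [J, R]
G: miss, frames [J, R, G]
D: miss, frames [J, R, G, D]
R: hit
D: hit
J: hit
K: miss, evict G, frames [J, R, D, K]
R: hit
K: hit
J: hit
K: hit
Hits: 7 of 12 references → 7/12 = 0.5833.

0.58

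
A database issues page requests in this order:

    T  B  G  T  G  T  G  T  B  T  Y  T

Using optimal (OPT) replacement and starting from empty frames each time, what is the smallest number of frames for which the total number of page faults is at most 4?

3

f=1: 12 faults
f=2: 5 faults
f=3: 4 faults
f=4: 4 faults
Smallest f with faults ≤ 4 is 3.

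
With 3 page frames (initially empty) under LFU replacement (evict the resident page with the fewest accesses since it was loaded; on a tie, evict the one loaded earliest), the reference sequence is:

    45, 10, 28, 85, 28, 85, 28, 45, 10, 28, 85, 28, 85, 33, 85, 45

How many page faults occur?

8

45 -> fault, frames [45]
10 -> fault, frames [45, 10]
28 -> fault, frames [45, 10, 28]
85 -> fault, evict 45, frames [10, 28, 85]
28 -> hit
85 -> hit
28 -> hit
45 -> fault, evict 10, frames [28, 85, 45]
10 -> fault, evict 45, frames [28, 85, 10]
28 -> hit
85 -> hit
28 -> hit
85 -> hit
33 -> fault, evict 10, frames [28, 85, 33]
85 -> hit
45 -> fault, evict 33, frames [28, 85, 45]
Page faults: 8.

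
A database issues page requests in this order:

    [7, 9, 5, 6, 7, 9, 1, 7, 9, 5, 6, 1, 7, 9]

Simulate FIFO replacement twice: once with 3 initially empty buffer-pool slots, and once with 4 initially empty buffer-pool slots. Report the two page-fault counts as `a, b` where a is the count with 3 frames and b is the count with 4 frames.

11, 12

3 frames: F F F F F F F . . F F . F F → 11 faults.
4 frames: F F F F . . F F F F F F F F → 12 faults.
12 > 11: adding a frame increased faults — Belady's anomaly.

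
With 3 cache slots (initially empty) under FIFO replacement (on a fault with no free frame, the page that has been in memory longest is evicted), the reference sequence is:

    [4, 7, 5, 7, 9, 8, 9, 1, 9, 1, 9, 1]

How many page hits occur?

4 -> miss, frames (4)
7 -> miss, frames (4 7)
5 -> miss, frames (4 7 5)
7 -> hit
9 -> miss, evict 4, frames (7 5 9)
8 -> miss, evict 7, frames (5 9 8)
9 -> hit
1 -> miss, evict 5, frames (9 8 1)
9 -> hit
1 -> hit
9 -> hit
1 -> hit
Hits: 6.

6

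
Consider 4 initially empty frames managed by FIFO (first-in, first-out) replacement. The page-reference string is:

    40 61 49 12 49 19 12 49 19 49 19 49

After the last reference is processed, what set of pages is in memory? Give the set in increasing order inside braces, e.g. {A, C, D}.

40 → miss, frames {40}
61 → miss, frames {40,61}
49 → miss, frames {40,61,49}
12 → miss, frames {40,61,49,12}
49 → hit
19 → miss, evict 40, frames {61,49,12,19}
12 → hit
49 → hit
19 → hit
49 → hit
19 → hit
49 → hit

{12, 19, 49, 61}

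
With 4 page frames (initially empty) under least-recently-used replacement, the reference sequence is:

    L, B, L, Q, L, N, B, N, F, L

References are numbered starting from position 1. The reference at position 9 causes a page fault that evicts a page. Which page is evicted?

pos 1: L: miss, frames [L]
pos 2: B: miss, frames [L, B]
pos 3: L: hit
pos 4: Q: miss, frames [B, L, Q]
pos 5: L: hit
pos 6: N: miss, frames [B, Q, L, N]
pos 7: B: hit
pos 8: N: hit
pos 9: F: miss, evict Q, frames [L, B, N, F]
At position 9, page Q is evicted.

Q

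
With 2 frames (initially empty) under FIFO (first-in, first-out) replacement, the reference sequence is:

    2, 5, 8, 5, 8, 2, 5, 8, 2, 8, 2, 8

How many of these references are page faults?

7

2: miss, frames [2]
5: miss, frames [2, 5]
8: miss, evict 2, frames [5, 8]
5: hit
8: hit
2: miss, evict 5, frames [8, 2]
5: miss, evict 8, frames [2, 5]
8: miss, evict 2, frames [5, 8]
2: miss, evict 5, frames [8, 2]
8: hit
2: hit
8: hit
Page faults: 7.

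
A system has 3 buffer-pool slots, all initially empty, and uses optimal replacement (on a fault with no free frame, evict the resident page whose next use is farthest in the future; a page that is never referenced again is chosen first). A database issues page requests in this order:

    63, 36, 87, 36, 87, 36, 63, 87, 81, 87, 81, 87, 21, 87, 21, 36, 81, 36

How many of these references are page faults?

6

63: fault, frames (63)
36: fault, frames (63 36)
87: fault, frames (63 36 87)
36: hit
87: hit
36: hit
63: hit
87: hit
81: fault, evict 63, frames (36 87 81)
87: hit
81: hit
87: hit
21: fault, evict 81, frames (36 87 21)
87: hit
21: hit
36: hit
81: fault, evict 21, frames (36 87 81)
36: hit
Page faults: 6.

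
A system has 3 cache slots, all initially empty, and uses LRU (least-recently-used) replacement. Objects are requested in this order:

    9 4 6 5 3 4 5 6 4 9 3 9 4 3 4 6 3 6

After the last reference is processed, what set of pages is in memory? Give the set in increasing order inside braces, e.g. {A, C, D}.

9: miss, frames [9]
4: miss, frames [9, 4]
6: miss, frames [9, 4, 6]
5: miss, evict 9, frames [4, 6, 5]
3: miss, evict 4, frames [6, 5, 3]
4: miss, evict 6, frames [5, 3, 4]
5: hit
6: miss, evict 3, frames [4, 5, 6]
4: hit
9: miss, evict 5, frames [6, 4, 9]
3: miss, evict 6, frames [4, 9, 3]
9: hit
4: hit
3: hit
4: hit
6: miss, evict 9, frames [3, 4, 6]
3: hit
6: hit

{3, 4, 6}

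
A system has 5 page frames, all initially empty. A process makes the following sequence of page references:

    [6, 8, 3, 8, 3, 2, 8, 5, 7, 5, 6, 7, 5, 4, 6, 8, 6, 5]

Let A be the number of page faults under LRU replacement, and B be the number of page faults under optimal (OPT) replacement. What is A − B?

Under LRU: F F F . . F . F F . F . . F . . . . → 8 faults.
Under OPT: F F F . . F . F F . . . . F . . . . → 7 faults.
A − B = 8 − 7 = 1.

1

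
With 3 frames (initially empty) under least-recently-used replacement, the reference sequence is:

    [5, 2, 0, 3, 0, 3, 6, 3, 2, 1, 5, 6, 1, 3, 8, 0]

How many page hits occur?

4

5: fault, frames (5)
2: fault, frames (5 2)
0: fault, frames (5 2 0)
3: fault, evict 5, frames (2 0 3)
0: hit
3: hit
6: fault, evict 2, frames (0 3 6)
3: hit
2: fault, evict 0, frames (6 3 2)
1: fault, evict 6, frames (3 2 1)
5: fault, evict 3, frames (2 1 5)
6: fault, evict 2, frames (1 5 6)
1: hit
3: fault, evict 5, frames (6 1 3)
8: fault, evict 6, frames (1 3 8)
0: fault, evict 1, frames (3 8 0)
Hits: 4.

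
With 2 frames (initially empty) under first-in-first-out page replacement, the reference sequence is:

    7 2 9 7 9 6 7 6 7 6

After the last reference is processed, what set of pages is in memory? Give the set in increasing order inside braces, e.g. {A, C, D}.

7 -> fault, frames [7]
2 -> fault, frames [7, 2]
9 -> fault, evict 7, frames [2, 9]
7 -> fault, evict 2, frames [9, 7]
9 -> hit
6 -> fault, evict 9, frames [7, 6]
7 -> hit
6 -> hit
7 -> hit
6 -> hit

{6, 7}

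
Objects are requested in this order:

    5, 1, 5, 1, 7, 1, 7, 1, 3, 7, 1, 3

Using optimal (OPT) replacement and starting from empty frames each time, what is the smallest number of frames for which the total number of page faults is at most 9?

2

f=1: 12 faults
f=2: 5 faults
f=3: 4 faults
f=4: 4 faults
Smallest f with faults ≤ 9 is 2.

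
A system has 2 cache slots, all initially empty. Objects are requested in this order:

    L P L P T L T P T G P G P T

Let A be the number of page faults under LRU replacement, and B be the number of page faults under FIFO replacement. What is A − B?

Under LRU: F F . . F F . F . F F . . F → 8 faults.
Under FIFO: F F . . F F . F F F F . . F → 9 faults.
A − B = 8 − 9 = -1.

-1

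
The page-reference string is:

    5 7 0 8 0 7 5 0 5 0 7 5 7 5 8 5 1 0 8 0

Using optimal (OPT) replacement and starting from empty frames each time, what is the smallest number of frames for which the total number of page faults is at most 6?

f=1: 20 faults
f=2: 10 faults
f=3: 7 faults
f=4: 5 faults
f=5: 5 faults
Smallest f with faults ≤ 6 is 4.

4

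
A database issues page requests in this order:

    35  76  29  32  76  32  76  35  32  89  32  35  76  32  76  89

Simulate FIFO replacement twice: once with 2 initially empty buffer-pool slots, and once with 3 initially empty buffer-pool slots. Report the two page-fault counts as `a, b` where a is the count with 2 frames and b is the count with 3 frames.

2 frames: F F F F F . . F F F . F F F . F → 12 faults.
3 frames: F F F F . . . F . F . . F F . . → 8 faults.
8 < 12: adding a frame reduced faults, as is typical.

12, 8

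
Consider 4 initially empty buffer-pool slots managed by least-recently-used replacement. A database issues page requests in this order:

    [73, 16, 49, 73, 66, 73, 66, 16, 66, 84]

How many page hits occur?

73: miss, frames (73)
16: miss, frames (73 16)
49: miss, frames (73 16 49)
73: hit
66: miss, frames (16 49 73 66)
73: hit
66: hit
16: hit
66: hit
84: miss, evict 49, frames (73 16 66 84)
Hits: 5.

5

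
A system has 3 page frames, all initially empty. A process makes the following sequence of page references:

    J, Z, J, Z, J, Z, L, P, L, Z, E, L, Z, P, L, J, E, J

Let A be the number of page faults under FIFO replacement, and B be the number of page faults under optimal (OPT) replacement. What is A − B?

2

Under FIFO: F F . . . . F F . . F . F . F F F . → 9 faults.
Under OPT: F F . . . . F F . . F . . F . F . . → 7 faults.
A − B = 9 − 7 = 2.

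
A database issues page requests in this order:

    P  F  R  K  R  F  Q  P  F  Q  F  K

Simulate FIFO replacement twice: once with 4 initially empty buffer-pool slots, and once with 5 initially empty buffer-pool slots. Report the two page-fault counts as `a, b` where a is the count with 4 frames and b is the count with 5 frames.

7, 5

4 frames: F F F F . . F F F . . . → 7 faults.
5 frames: F F F F . . F . . . . . → 5 faults.
5 < 7: adding a frame reduced faults, as is typical.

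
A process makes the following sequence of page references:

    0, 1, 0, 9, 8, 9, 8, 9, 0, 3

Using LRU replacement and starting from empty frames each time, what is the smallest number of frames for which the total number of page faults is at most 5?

f=1: 10 faults
f=2: 6 faults
f=3: 5 faults
f=4: 5 faults
f=5: 5 faults
Smallest f with faults ≤ 5 is 3.

3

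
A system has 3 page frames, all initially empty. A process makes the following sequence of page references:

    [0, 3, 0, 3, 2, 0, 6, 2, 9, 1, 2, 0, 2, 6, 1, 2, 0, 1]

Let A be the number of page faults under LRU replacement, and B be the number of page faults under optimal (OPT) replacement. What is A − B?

Under LRU: F F . . F . F . F F . F . F F . F . → 10 faults.
Under OPT: F F . . F . F . F F . . . F . . F . → 8 faults.
A − B = 10 − 8 = 2.

2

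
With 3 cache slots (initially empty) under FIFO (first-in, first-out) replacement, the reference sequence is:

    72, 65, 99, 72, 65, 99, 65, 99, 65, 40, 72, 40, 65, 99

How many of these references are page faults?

72 -> fault, frames {72}
65 -> fault, frames {72,65}
99 -> fault, frames {72,65,99}
72 -> hit
65 -> hit
99 -> hit
65 -> hit
99 -> hit
65 -> hit
40 -> fault, evict 72, frames {65,99,40}
72 -> fault, evict 65, frames {99,40,72}
40 -> hit
65 -> fault, evict 99, frames {40,72,65}
99 -> fault, evict 40, frames {72,65,99}
Page faults: 7.

7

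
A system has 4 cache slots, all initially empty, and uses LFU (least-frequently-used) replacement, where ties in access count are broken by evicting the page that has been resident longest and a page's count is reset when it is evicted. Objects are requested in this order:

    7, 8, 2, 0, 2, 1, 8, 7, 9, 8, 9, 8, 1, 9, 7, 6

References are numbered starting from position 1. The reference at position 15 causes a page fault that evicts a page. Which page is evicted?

pos 1: 7: fault, frames (7)
pos 2: 8: fault, frames (7 8)
pos 3: 2: fault, frames (7 8 2)
pos 4: 0: fault, frames (7 8 2 0)
pos 5: 2: hit
pos 6: 1: fault, evict 7, frames (8 2 0 1)
pos 7: 8: hit
pos 8: 7: fault, evict 0, frames (8 2 1 7)
pos 9: 9: fault, evict 1, frames (8 2 7 9)
pos 10: 8: hit
pos 11: 9: hit
pos 12: 8: hit
pos 13: 1: fault, evict 7, frames (8 2 9 1)
pos 14: 9: hit
pos 15: 7: fault, evict 1, frames (8 2 9 7)
At position 15, page 1 is evicted.

1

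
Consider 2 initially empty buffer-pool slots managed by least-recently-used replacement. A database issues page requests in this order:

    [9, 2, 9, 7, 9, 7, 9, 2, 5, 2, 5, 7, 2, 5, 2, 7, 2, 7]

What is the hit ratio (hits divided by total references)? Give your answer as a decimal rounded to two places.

9 -> miss, frames [9]
2 -> miss, frames [9, 2]
9 -> hit
7 -> miss, evict 2, frames [9, 7]
9 -> hit
7 -> hit
9 -> hit
2 -> miss, evict 7, frames [9, 2]
5 -> miss, evict 9, frames [2, 5]
2 -> hit
5 -> hit
7 -> miss, evict 2, frames [5, 7]
2 -> miss, evict 5, frames [7, 2]
5 -> miss, evict 7, frames [2, 5]
2 -> hit
7 -> miss, evict 5, frames [2, 7]
2 -> hit
7 -> hit
Hits: 9 of 18 references → 9/18 = 0.5000.

0.50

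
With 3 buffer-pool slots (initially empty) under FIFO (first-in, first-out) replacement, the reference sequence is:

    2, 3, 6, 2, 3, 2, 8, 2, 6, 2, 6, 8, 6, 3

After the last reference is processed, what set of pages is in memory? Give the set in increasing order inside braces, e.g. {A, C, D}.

2 → miss, frames {2}
3 → miss, frames {2,3}
6 → miss, frames {2,3,6}
2 → hit
3 → hit
2 → hit
8 → miss, evict 2, frames {3,6,8}
2 → miss, evict 3, frames {6,8,2}
6 → hit
2 → hit
6 → hit
8 → hit
6 → hit
3 → miss, evict 6, frames {8,2,3}

{2, 3, 8}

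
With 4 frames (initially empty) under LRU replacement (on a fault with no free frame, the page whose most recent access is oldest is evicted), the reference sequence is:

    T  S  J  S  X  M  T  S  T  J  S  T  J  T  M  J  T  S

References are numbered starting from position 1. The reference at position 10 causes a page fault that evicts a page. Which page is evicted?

X

pos 1: T -> fault, frames [T]
pos 2: S -> fault, frames [T, S]
pos 3: J -> fault, frames [T, S, J]
pos 4: S -> hit
pos 5: X -> fault, frames [T, J, S, X]
pos 6: M -> fault, evict T, frames [J, S, X, M]
pos 7: T -> fault, evict J, frames [S, X, M, T]
pos 8: S -> hit
pos 9: T -> hit
pos 10: J -> fault, evict X, frames [M, S, T, J]
At position 10, page X is evicted.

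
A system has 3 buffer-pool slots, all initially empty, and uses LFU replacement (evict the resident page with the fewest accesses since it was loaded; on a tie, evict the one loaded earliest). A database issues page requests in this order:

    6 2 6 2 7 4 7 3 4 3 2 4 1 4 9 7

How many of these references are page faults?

13

6 → miss, frames (6)
2 → miss, frames (6 2)
6 → hit
2 → hit
7 → miss, frames (6 2 7)
4 → miss, evict 7, frames (6 2 4)
7 → miss, evict 4, frames (6 2 7)
3 → miss, evict 7, frames (6 2 3)
4 → miss, evict 3, frames (6 2 4)
3 → miss, evict 4, frames (6 2 3)
2 → hit
4 → miss, evict 3, frames (6 2 4)
1 → miss, evict 4, frames (6 2 1)
4 → miss, evict 1, frames (6 2 4)
9 → miss, evict 4, frames (6 2 9)
7 → miss, evict 9, frames (6 2 7)
Page faults: 13.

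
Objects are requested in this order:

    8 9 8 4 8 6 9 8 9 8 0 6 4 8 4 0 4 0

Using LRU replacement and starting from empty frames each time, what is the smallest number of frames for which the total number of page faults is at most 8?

f=1: 18 faults
f=2: 11 faults
f=3: 10 faults
f=4: 6 faults
f=5: 5 faults
Smallest f with faults ≤ 8 is 4.

4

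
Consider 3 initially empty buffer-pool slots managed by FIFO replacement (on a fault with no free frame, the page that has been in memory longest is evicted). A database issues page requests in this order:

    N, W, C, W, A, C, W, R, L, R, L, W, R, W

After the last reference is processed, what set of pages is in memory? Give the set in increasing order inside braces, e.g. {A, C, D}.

N: fault, frames [N]
W: fault, frames [N, W]
C: fault, frames [N, W, C]
W: hit
A: fault, evict N, frames [W, C, A]
C: hit
W: hit
R: fault, evict W, frames [C, A, R]
L: fault, evict C, frames [A, R, L]
R: hit
L: hit
W: fault, evict A, frames [R, L, W]
R: hit
W: hit

{L, R, W}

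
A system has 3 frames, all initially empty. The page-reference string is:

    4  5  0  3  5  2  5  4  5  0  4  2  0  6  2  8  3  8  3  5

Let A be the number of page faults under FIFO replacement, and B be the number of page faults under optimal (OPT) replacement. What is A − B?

Under FIFO: F F F F . F F F . F . F . F . F F . . F → 13 faults.
Under OPT: F F F F . F . . . F . . . F . F F . . F → 10 faults.
A − B = 13 − 10 = 3.

3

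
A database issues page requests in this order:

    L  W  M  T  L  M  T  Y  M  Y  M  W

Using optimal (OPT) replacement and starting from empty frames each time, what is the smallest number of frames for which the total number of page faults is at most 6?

3

f=1: 12 faults
f=2: 7 faults
f=3: 6 faults
f=4: 5 faults
f=5: 5 faults
Smallest f with faults ≤ 6 is 3.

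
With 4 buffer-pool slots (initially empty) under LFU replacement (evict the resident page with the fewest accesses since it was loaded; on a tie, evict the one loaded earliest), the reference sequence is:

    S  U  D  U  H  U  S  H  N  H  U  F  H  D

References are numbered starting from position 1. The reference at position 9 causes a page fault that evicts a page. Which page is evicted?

D

pos 1: S → fault, frames [S]
pos 2: U → fault, frames [S, U]
pos 3: D → fault, frames [S, U, D]
pos 4: U → hit
pos 5: H → fault, frames [S, U, D, H]
pos 6: U → hit
pos 7: S → hit
pos 8: H → hit
pos 9: N → fault, evict D, frames [S, U, H, N]
At position 9, page D is evicted.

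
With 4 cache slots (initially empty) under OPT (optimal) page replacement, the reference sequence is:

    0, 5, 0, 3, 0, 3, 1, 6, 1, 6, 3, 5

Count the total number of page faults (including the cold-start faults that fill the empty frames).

5

0: fault, frames {0}
5: fault, frames {0,5}
0: hit
3: fault, frames {0,5,3}
0: hit
3: hit
1: fault, frames {0,5,3,1}
6: fault, evict 0, frames {5,3,1,6}
1: hit
6: hit
3: hit
5: hit
Page faults: 5.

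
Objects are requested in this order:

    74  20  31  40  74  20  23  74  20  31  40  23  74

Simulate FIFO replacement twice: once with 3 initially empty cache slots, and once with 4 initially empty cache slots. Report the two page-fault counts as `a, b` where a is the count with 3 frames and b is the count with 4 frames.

10, 11

3 frames: F F F F F F F . . F F . F → 10 faults.
4 frames: F F F F . . F F F F F F F → 11 faults.
11 > 10: adding a frame increased faults — Belady's anomaly.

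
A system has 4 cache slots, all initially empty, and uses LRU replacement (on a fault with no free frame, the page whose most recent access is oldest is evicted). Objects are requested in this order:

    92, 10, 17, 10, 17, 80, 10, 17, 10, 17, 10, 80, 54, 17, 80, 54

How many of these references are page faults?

92 → fault, frames [92]
10 → fault, frames [92, 10]
17 → fault, frames [92, 10, 17]
10 → hit
17 → hit
80 → fault, frames [92, 10, 17, 80]
10 → hit
17 → hit
10 → hit
17 → hit
10 → hit
80 → hit
54 → fault, evict 92, frames [17, 10, 80, 54]
17 → hit
80 → hit
54 → hit
Page faults: 5.

5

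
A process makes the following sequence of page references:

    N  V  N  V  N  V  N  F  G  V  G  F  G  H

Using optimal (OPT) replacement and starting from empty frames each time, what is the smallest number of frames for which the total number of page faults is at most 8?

f=1: 14 faults
f=2: 6 faults
f=3: 5 faults
f=4: 5 faults
f=5: 5 faults
Smallest f with faults ≤ 8 is 2.

2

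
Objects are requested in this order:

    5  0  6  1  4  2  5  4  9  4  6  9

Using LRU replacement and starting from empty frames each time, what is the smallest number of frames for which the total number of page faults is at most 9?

3

f=1: 12 faults
f=2: 11 faults
f=3: 9 faults
f=4: 9 faults
f=5: 9 faults
f=6: 7 faults
f=7: 7 faults
Smallest f with faults ≤ 9 is 3.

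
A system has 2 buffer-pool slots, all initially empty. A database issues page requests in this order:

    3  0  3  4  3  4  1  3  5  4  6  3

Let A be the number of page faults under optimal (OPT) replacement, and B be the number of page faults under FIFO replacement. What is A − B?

Under OPT: F F . F . . F . F F F . → 7 faults.
Under FIFO: F F . F F . F . F F F F → 9 faults.
A − B = 7 − 9 = -2.

-2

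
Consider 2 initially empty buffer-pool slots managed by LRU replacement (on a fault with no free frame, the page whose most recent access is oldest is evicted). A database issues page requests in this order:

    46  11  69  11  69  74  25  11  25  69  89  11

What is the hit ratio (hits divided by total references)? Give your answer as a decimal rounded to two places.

0.25

46 → miss, frames [46]
11 → miss, frames [46, 11]
69 → miss, evict 46, frames [11, 69]
11 → hit
69 → hit
74 → miss, evict 11, frames [69, 74]
25 → miss, evict 69, frames [74, 25]
11 → miss, evict 74, frames [25, 11]
25 → hit
69 → miss, evict 11, frames [25, 69]
89 → miss, evict 25, frames [69, 89]
11 → miss, evict 69, frames [89, 11]
Hits: 3 of 12 references → 3/12 = 0.2500.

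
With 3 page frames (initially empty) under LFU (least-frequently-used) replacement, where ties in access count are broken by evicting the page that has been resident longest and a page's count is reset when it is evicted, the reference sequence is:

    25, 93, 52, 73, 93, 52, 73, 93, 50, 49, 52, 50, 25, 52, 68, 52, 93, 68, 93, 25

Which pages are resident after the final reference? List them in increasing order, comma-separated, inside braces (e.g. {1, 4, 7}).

25: miss, frames [25]
93: miss, frames [25, 93]
52: miss, frames [25, 93, 52]
73: miss, evict 25, frames [93, 52, 73]
93: hit
52: hit
73: hit
93: hit
50: miss, evict 52, frames [93, 73, 50]
49: miss, evict 50, frames [93, 73, 49]
52: miss, evict 49, frames [93, 73, 52]
50: miss, evict 52, frames [93, 73, 50]
25: miss, evict 50, frames [93, 73, 25]
52: miss, evict 25, frames [93, 73, 52]
68: miss, evict 52, frames [93, 73, 68]
52: miss, evict 68, frames [93, 73, 52]
93: hit
68: miss, evict 52, frames [93, 73, 68]
93: hit
25: miss, evict 68, frames [93, 73, 25]

{25, 73, 93}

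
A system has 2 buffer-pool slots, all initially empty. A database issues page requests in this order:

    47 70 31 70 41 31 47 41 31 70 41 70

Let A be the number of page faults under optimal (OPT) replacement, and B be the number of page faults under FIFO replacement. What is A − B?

Under OPT: F F F . F . F . F F . . → 7 faults.
Under FIFO: F F F . F . F . F F F . → 8 faults.
A − B = 7 − 8 = -1.

-1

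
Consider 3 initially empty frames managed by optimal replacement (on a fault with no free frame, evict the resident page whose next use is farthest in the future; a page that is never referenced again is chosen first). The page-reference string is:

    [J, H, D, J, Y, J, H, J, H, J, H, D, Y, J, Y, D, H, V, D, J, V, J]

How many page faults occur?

7

J -> miss, frames {J}
H -> miss, frames {J,H}
D -> miss, frames {J,H,D}
J -> hit
Y -> miss, evict D, frames {J,H,Y}
J -> hit
H -> hit
J -> hit
H -> hit
J -> hit
H -> hit
D -> miss, evict H, frames {J,Y,D}
Y -> hit
J -> hit
Y -> hit
D -> hit
H -> miss, evict Y, frames {J,D,H}
V -> miss, evict H, frames {J,D,V}
D -> hit
J -> hit
V -> hit
J -> hit
Page faults: 7.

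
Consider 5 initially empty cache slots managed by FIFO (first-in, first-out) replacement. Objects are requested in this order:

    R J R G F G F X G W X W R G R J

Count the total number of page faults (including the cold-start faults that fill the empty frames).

R → miss, frames (R)
J → miss, frames (R J)
R → hit
G → miss, frames (R J G)
F → miss, frames (R J G F)
G → hit
F → hit
X → miss, frames (R J G F X)
G → hit
W → miss, evict R, frames (J G F X W)
X → hit
W → hit
R → miss, evict J, frames (G F X W R)
G → hit
R → hit
J → miss, evict G, frames (F X W R J)
Page faults: 8.

8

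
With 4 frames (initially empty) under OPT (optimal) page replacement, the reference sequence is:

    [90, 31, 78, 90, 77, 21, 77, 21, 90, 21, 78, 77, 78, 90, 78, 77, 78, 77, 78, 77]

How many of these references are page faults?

5

90 → fault, frames {90}
31 → fault, frames {90,31}
78 → fault, frames {90,31,78}
90 → hit
77 → fault, frames {90,31,78,77}
21 → fault, evict 31, frames {90,78,77,21}
77 → hit
21 → hit
90 → hit
21 → hit
78 → hit
77 → hit
78 → hit
90 → hit
78 → hit
77 → hit
78 → hit
77 → hit
78 → hit
77 → hit
Page faults: 5.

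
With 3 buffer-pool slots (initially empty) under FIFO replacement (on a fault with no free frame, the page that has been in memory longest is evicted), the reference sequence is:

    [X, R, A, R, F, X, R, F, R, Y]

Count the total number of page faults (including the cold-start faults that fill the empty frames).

X -> fault, frames [X]
R -> fault, frames [X, R]
A -> fault, frames [X, R, A]
R -> hit
F -> fault, evict X, frames [R, A, F]
X -> fault, evict R, frames [A, F, X]
R -> fault, evict A, frames [F, X, R]
F -> hit
R -> hit
Y -> fault, evict F, frames [X, R, Y]
Page faults: 7.

7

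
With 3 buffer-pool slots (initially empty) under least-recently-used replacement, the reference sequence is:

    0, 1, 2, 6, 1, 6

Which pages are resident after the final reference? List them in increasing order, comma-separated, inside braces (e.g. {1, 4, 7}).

0 -> miss, frames (0)
1 -> miss, frames (0 1)
2 -> miss, frames (0 1 2)
6 -> miss, evict 0, frames (1 2 6)
1 -> hit
6 -> hit

{1, 2, 6}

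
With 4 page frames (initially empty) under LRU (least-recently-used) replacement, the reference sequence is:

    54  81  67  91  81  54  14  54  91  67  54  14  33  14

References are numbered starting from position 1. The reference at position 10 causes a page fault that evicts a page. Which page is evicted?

pos 1: 54 → fault, frames [54]
pos 2: 81 → fault, frames [54, 81]
pos 3: 67 → fault, frames [54, 81, 67]
pos 4: 91 → fault, frames [54, 81, 67, 91]
pos 5: 81 → hit
pos 6: 54 → hit
pos 7: 14 → fault, evict 67, frames [91, 81, 54, 14]
pos 8: 54 → hit
pos 9: 91 → hit
pos 10: 67 → fault, evict 81, frames [14, 54, 91, 67]
At position 10, page 81 is evicted.

81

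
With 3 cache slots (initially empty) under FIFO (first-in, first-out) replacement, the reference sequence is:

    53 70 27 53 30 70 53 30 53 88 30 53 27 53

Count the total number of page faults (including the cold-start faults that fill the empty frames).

7

53 → fault, frames {53}
70 → fault, frames {53,70}
27 → fault, frames {53,70,27}
53 → hit
30 → fault, evict 53, frames {70,27,30}
70 → hit
53 → fault, evict 70, frames {27,30,53}
30 → hit
53 → hit
88 → fault, evict 27, frames {30,53,88}
30 → hit
53 → hit
27 → fault, evict 30, frames {53,88,27}
53 → hit
Page faults: 7.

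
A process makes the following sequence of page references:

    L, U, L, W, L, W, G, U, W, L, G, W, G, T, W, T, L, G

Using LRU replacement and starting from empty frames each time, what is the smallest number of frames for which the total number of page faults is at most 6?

4

f=1: 18 faults
f=2: 13 faults
f=3: 10 faults
f=4: 5 faults
f=5: 5 faults
Smallest f with faults ≤ 6 is 4.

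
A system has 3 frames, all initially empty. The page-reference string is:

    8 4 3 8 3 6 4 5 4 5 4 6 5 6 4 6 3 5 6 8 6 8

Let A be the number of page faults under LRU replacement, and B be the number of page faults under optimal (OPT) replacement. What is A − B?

2

Under LRU: F F F . . F F F . . . . . . . . F F . F . . → 9 faults.
Under OPT: F F F . . F . F . . . . . . . . F . . F . . → 7 faults.
A − B = 9 − 7 = 2.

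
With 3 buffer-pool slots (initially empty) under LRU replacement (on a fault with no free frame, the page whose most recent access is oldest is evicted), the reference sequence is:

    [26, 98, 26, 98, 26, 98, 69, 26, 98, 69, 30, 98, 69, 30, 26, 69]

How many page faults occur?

5

26 → fault, frames [26]
98 → fault, frames [26, 98]
26 → hit
98 → hit
26 → hit
98 → hit
69 → fault, frames [26, 98, 69]
26 → hit
98 → hit
69 → hit
30 → fault, evict 26, frames [98, 69, 30]
98 → hit
69 → hit
30 → hit
26 → fault, evict 98, frames [69, 30, 26]
69 → hit
Page faults: 5.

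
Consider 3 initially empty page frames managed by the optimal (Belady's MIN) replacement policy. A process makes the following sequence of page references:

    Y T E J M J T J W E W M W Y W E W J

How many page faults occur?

Y → miss, frames [Y]
T → miss, frames [Y, T]
E → miss, frames [Y, T, E]
J → miss, evict Y, frames [T, E, J]
M → miss, evict E, frames [T, J, M]
J → hit
T → hit
J → hit
W → miss, evict T, frames [J, M, W]
E → miss, evict J, frames [M, W, E]
W → hit
M → hit
W → hit
Y → miss, evict M, frames [W, E, Y]
W → hit
E → hit
W → hit
J → miss, evict Y, frames [W, E, J]
Page faults: 9.

9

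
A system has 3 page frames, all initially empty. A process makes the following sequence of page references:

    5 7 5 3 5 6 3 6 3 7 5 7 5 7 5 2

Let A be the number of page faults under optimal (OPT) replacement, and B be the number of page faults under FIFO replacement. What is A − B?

Under OPT: F F . F . F . . . . F . . . . F → 6 faults.
Under FIFO: F F . F . F . . . . F F . . . F → 7 faults.
A − B = 6 − 7 = -1.

-1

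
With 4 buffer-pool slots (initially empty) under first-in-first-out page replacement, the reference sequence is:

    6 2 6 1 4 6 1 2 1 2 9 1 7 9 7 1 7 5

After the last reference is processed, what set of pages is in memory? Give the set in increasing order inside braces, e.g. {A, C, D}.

{4, 5, 7, 9}

6 → miss, frames [6]
2 → miss, frames [6, 2]
6 → hit
1 → miss, frames [6, 2, 1]
4 → miss, frames [6, 2, 1, 4]
6 → hit
1 → hit
2 → hit
1 → hit
2 → hit
9 → miss, evict 6, frames [2, 1, 4, 9]
1 → hit
7 → miss, evict 2, frames [1, 4, 9, 7]
9 → hit
7 → hit
1 → hit
7 → hit
5 → miss, evict 1, frames [4, 9, 7, 5]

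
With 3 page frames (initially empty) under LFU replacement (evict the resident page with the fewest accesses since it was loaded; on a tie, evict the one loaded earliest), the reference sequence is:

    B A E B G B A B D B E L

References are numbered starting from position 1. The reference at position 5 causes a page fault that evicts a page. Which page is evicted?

A

pos 1: B → miss, frames {B}
pos 2: A → miss, frames {B,A}
pos 3: E → miss, frames {B,A,E}
pos 4: B → hit
pos 5: G → miss, evict A, frames {B,E,G}
At position 5, page A is evicted.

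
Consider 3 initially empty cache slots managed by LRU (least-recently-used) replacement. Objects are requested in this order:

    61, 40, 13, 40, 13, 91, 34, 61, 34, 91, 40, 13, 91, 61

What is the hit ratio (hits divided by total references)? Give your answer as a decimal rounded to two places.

0.36

61 → miss, frames [61]
40 → miss, frames [61, 40]
13 → miss, frames [61, 40, 13]
40 → hit
13 → hit
91 → miss, evict 61, frames [40, 13, 91]
34 → miss, evict 40, frames [13, 91, 34]
61 → miss, evict 13, frames [91, 34, 61]
34 → hit
91 → hit
40 → miss, evict 61, frames [34, 91, 40]
13 → miss, evict 34, frames [91, 40, 13]
91 → hit
61 → miss, evict 40, frames [13, 91, 61]
Hits: 5 of 14 references → 5/14 = 0.3571.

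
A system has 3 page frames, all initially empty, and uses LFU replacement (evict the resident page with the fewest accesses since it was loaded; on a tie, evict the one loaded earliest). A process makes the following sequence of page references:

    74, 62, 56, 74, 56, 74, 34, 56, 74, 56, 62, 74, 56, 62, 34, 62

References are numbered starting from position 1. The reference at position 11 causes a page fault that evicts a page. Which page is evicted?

34

pos 1: 74 → fault, frames {74}
pos 2: 62 → fault, frames {74,62}
pos 3: 56 → fault, frames {74,62,56}
pos 4: 74 → hit
pos 5: 56 → hit
pos 6: 74 → hit
pos 7: 34 → fault, evict 62, frames {74,56,34}
pos 8: 56 → hit
pos 9: 74 → hit
pos 10: 56 → hit
pos 11: 62 → fault, evict 34, frames {74,56,62}
At position 11, page 34 is evicted.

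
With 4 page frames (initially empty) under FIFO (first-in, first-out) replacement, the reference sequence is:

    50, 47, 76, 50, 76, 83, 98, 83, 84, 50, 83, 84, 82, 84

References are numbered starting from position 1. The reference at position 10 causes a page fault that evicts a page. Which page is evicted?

76

pos 1: 50: miss, frames [50]
pos 2: 47: miss, frames [50, 47]
pos 3: 76: miss, frames [50, 47, 76]
pos 4: 50: hit
pos 5: 76: hit
pos 6: 83: miss, frames [50, 47, 76, 83]
pos 7: 98: miss, evict 50, frames [47, 76, 83, 98]
pos 8: 83: hit
pos 9: 84: miss, evict 47, frames [76, 83, 98, 84]
pos 10: 50: miss, evict 76, frames [83, 98, 84, 50]
At position 10, page 76 is evicted.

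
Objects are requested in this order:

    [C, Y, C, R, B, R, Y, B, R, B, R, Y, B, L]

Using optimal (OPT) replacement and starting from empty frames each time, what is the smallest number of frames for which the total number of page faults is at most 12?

f=1: 14 faults
f=2: 8 faults
f=3: 5 faults
f=4: 5 faults
f=5: 5 faults
Smallest f with faults ≤ 12 is 2.

2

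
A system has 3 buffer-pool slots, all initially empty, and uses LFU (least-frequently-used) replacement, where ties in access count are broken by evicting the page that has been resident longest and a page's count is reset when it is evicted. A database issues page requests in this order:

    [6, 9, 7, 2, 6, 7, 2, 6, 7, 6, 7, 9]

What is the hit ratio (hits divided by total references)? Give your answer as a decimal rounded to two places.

0.50

6: fault, frames {6}
9: fault, frames {6,9}
7: fault, frames {6,9,7}
2: fault, evict 6, frames {9,7,2}
6: fault, evict 9, frames {7,2,6}
7: hit
2: hit
6: hit
7: hit
6: hit
7: hit
9: fault, evict 2, frames {7,6,9}
Hits: 6 of 12 references → 6/12 = 0.5000.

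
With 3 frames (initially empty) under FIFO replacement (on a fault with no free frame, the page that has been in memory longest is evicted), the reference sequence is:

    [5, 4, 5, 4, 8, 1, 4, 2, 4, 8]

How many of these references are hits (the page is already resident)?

3

5: miss, frames (5)
4: miss, frames (5 4)
5: hit
4: hit
8: miss, frames (5 4 8)
1: miss, evict 5, frames (4 8 1)
4: hit
2: miss, evict 4, frames (8 1 2)
4: miss, evict 8, frames (1 2 4)
8: miss, evict 1, frames (2 4 8)
Hits: 3.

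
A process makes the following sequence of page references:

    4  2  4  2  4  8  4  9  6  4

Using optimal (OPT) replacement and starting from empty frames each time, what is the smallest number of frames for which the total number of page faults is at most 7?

2

f=1: 10 faults
f=2: 5 faults
f=3: 5 faults
f=4: 5 faults
f=5: 5 faults
Smallest f with faults ≤ 7 is 2.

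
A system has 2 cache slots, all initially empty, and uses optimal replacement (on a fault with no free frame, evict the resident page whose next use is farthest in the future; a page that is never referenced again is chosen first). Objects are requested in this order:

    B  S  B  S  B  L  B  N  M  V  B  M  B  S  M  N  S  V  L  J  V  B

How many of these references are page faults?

B -> fault, frames {B}
S -> fault, frames {B,S}
B -> hit
S -> hit
B -> hit
L -> fault, evict S, frames {B,L}
B -> hit
N -> fault, evict L, frames {B,N}
M -> fault, evict N, frames {B,M}
V -> fault, evict M, frames {B,V}
B -> hit
M -> fault, evict V, frames {B,M}
B -> hit
S -> fault, evict B, frames {M,S}
M -> hit
N -> fault, evict M, frames {S,N}
S -> hit
V -> fault, evict N, frames {S,V}
L -> fault, evict S, frames {V,L}
J -> fault, evict L, frames {V,J}
V -> hit
B -> fault, evict J, frames {V,B}
Page faults: 13.

13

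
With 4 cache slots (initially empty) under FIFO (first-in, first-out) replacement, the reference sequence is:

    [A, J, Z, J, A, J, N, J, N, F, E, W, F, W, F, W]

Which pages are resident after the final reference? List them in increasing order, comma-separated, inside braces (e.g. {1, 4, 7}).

A -> miss, frames {A}
J -> miss, frames {A,J}
Z -> miss, frames {A,J,Z}
J -> hit
A -> hit
J -> hit
N -> miss, frames {A,J,Z,N}
J -> hit
N -> hit
F -> miss, evict A, frames {J,Z,N,F}
E -> miss, evict J, frames {Z,N,F,E}
W -> miss, evict Z, frames {N,F,E,W}
F -> hit
W -> hit
F -> hit
W -> hit

{E, F, N, W}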